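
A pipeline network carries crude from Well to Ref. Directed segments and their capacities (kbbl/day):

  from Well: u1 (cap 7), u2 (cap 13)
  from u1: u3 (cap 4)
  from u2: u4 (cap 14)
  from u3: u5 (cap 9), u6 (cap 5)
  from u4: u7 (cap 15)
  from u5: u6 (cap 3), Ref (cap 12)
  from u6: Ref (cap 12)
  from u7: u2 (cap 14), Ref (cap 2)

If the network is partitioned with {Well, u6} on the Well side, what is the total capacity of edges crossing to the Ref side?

32

Edges leaving {Well, u6}: Well→u1 (7), Well→u2 (13), u6→Ref (12).
Cut capacity = 7 + 13 + 12 = 32.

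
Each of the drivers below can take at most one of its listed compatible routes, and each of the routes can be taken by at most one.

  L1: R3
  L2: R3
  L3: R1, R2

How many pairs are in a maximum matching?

2

Unit-capacity flow: source→left, listed edges, right→sink; max matching = max flow.
Augmenting path L1→R3 (+1); matched 1.
Augmenting path L3→R1 (+1); matched 2.
No augmenting path remains; maximum matching = 2.
König certificate: {L3, R3} is a vertex cover of size 2 (every listed pair touches it), so no matching can be larger.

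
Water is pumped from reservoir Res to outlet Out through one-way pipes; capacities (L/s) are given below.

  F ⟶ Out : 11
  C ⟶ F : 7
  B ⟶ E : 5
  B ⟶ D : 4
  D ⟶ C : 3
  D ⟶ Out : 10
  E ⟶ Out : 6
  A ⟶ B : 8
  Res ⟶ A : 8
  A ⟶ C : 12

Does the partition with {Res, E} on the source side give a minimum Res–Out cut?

No — its capacity is 14, but the minimum cut has capacity 8.

Given cut capacity: 8 + 6 = 14.
Augment Res→A→B→D→Out: bottleneck 4, flow now 4.
Augment Res→A→B→E→Out: bottleneck 4, flow now 8.
No augmenting path remains; maximum flow = 8.
In the residual graph, reachable from Res: {Res}.
Min-cut edges: Res→A (8); capacity 8 = 8.
Cut capacity 14 exceeds the max flow 8, so it is not minimum.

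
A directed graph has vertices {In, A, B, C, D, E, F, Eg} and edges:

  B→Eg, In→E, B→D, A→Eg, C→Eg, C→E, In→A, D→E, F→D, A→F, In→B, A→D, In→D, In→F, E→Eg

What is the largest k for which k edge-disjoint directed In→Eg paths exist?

3

Assign every edge capacity 1; by Menger, the answer equals the max flow.
Path In→A→Eg (+1); total 1.
Path In→B→Eg (+1); total 2.
Path In→E→Eg (+1); total 3.
No residual In→Eg path; max flow = 3.
Certifying cut of size 3: {E→Eg, In→A, In→B}.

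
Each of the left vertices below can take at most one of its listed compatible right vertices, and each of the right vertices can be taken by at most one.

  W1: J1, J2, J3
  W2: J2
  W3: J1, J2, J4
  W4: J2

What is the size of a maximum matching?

Unit-capacity flow: source→left, listed edges, right→sink; max matching = max flow.
Augmenting path W1→J1 (+1); matched 1.
Augmenting path W2→J2 (+1); matched 2.
Augmenting path W3→J4 (+1); matched 3.
No augmenting path remains; maximum matching = 3.
König certificate: {W1, W3, J2} is a vertex cover of size 3 (every listed pair touches it), so no matching can be larger.

3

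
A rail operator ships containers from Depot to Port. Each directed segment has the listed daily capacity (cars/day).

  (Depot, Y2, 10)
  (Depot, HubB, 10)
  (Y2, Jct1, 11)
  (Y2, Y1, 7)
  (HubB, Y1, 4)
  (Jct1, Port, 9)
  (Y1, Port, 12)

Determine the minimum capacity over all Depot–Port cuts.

14

Augment Depot→Y2→Jct1→Port: bottleneck 9, flow now 9.
Augment Depot→Y2→Y1→Port: bottleneck 1, flow now 10.
Augment Depot→HubB→Y1→Port: bottleneck 4, flow now 14.
No augmenting path remains; maximum flow = 14.
By max-flow min-cut, the minimum cut capacity equals the max flow.
In the residual graph, reachable from Depot: {Depot, HubB}.
Min-cut edges: Depot→Y2 (10), HubB→Y1 (4); capacity 10 + 4 = 14.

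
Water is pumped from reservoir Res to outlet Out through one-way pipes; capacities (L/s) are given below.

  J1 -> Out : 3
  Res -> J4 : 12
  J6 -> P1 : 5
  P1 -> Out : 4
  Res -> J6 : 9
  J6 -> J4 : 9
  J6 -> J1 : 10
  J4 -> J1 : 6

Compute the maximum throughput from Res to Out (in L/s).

Augment Res→J4→J1→Out: bottleneck 3, flow now 3.
Augment Res→J6→P1→Out: bottleneck 4, flow now 7.
No augmenting path remains; maximum flow = 7.
In the residual graph, reachable from Res: {Res, J4, J6, P1, J1}.
Min-cut edges: P1→Out (4), J1→Out (3); capacity 4 + 3 = 7.
This cut is saturated, so no flow can exceed 7.

7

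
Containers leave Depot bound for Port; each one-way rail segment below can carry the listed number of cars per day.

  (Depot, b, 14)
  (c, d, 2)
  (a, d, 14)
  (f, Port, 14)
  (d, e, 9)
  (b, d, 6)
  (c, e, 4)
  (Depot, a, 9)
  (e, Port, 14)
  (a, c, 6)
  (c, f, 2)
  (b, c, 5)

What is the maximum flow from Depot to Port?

Augment Depot→a→c→e→Port: bottleneck 4, flow now 4.
Augment Depot→a→c→f→Port: bottleneck 2, flow now 6.
Augment Depot→a→d→e→Port: bottleneck 3, flow now 9.
Augment Depot→b→d→e→Port: bottleneck 6, flow now 15.
No augmenting path remains; maximum flow = 15.
In the residual graph, reachable from Depot: {Depot, a, b, c, d}.
Min-cut edges: c→e (4), c→f (2), d→e (9); capacity 4 + 2 + 9 = 15.
This cut is saturated, so no flow can exceed 15.

15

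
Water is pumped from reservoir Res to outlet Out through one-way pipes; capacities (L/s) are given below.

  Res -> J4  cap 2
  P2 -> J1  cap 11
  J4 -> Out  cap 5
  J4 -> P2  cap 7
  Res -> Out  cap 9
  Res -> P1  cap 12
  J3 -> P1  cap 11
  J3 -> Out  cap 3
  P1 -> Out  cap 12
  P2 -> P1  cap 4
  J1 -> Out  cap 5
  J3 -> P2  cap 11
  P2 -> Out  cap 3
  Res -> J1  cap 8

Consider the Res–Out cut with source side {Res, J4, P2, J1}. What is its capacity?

Edges leaving {Res, J4, P2, J1}: Res→P1 (12), Res→Out (9), J4→Out (5), P2→P1 (4), P2→Out (3), J1→Out (5).
Cut capacity = 12 + 9 + 5 + 4 + 3 + 5 = 38.

38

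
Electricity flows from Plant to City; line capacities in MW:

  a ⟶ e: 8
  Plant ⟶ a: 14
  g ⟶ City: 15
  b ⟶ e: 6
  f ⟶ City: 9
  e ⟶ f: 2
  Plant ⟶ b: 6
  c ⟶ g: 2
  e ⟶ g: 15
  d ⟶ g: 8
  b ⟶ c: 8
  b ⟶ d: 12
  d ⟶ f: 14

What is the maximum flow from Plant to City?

Augment Plant→a→e→f→City: bottleneck 2, flow now 2.
Augment Plant→a→e→g→City: bottleneck 6, flow now 8.
Augment Plant→b→c→g→City: bottleneck 2, flow now 10.
Augment Plant→b→d→f→City: bottleneck 4, flow now 14.
No augmenting path remains; maximum flow = 14.
In the residual graph, reachable from Plant: {Plant, a}.
Min-cut edges: Plant→b (6), a→e (8); capacity 6 + 8 = 14.
This cut is saturated, so no flow can exceed 14.

14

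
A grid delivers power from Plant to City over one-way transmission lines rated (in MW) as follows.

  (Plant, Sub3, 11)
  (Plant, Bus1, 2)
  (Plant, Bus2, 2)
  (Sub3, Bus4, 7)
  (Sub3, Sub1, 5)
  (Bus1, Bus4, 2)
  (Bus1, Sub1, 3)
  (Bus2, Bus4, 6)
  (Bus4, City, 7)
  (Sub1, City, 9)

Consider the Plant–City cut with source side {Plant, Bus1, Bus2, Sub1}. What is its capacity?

28

Edges leaving {Plant, Bus1, Bus2, Sub1}: Plant→Sub3 (11), Bus1→Bus4 (2), Bus2→Bus4 (6), Sub1→City (9).
Cut capacity = 11 + 2 + 6 + 9 = 28.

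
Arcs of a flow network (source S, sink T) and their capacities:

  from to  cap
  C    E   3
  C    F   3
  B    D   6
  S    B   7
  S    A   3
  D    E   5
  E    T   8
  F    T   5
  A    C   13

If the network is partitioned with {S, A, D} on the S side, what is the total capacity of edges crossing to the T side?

25

Edges leaving {S, A, D}: S→B (7), A→C (13), D→E (5).
Cut capacity = 7 + 13 + 5 = 25.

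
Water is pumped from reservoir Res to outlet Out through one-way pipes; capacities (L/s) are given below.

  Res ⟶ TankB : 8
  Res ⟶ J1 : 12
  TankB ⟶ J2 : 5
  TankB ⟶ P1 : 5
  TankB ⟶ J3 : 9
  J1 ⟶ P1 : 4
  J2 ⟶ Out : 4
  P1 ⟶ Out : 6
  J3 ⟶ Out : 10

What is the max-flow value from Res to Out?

12

Augment Res→TankB→J2→Out: bottleneck 4, flow now 4.
Augment Res→TankB→P1→Out: bottleneck 4, flow now 8.
Augment Res→J1→P1→Out: bottleneck 2, flow now 10.
Augment Res→J1→P1→TankB→J3→Out: bottleneck 2, flow now 12. (uses reverse residual edge)
No augmenting path remains; maximum flow = 12.
In the residual graph, reachable from Res: {Res, J1}.
Min-cut edges: Res→TankB (8), J1→P1 (4); capacity 8 + 4 = 12.
This cut is saturated, so no flow can exceed 12.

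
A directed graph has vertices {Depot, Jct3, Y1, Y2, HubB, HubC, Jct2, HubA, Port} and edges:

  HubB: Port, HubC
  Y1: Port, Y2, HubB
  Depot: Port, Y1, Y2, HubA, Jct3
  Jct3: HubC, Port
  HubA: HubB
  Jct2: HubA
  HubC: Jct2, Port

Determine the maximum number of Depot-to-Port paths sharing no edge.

Assign every edge capacity 1; by Menger, the answer equals the max flow.
Path Depot→Port (+1); total 1.
Path Depot→Jct3→Port (+1); total 2.
Path Depot→Y1→Port (+1); total 3.
Path Depot→HubA→HubB→Port (+1); total 4.
No residual Depot→Port path; max flow = 4.
Certifying cut of size 4: {Depot→HubA, Depot→Jct3, Depot→Port, Depot→Y1}.

4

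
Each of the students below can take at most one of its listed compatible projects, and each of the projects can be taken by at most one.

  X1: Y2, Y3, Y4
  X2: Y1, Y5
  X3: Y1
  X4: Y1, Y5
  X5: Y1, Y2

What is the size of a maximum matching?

Unit-capacity flow: source→left, listed edges, right→sink; max matching = max flow.
Augmenting path X1→Y2 (+1); matched 1.
Augmenting path X2→Y1 (+1); matched 2.
Augmenting path X4→Y5 (+1); matched 3.
Augmenting path X5→Y2→X1→Y3 (+1); matched 4.
No augmenting path remains; maximum matching = 4.
König certificate: {X1, X5, Y1, Y5} is a vertex cover of size 4 (every listed pair touches it), so no matching can be larger.

4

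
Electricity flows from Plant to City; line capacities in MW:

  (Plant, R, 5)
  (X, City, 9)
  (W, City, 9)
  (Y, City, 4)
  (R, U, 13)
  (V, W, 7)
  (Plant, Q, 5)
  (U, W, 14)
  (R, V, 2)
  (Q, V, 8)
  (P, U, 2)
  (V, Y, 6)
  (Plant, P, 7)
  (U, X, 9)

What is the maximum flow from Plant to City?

12

Augment Plant→P→U→W→City: bottleneck 2, flow now 2.
Augment Plant→Q→V→W→City: bottleneck 5, flow now 7.
Augment Plant→R→U→W→City: bottleneck 2, flow now 9.
Augment Plant→R→U→X→City: bottleneck 3, flow now 12.
No augmenting path remains; maximum flow = 12.
In the residual graph, reachable from Plant: {Plant, P}.
Min-cut edges: Plant→Q (5), Plant→R (5), P→U (2); capacity 5 + 5 + 2 = 12.
This cut is saturated, so no flow can exceed 12.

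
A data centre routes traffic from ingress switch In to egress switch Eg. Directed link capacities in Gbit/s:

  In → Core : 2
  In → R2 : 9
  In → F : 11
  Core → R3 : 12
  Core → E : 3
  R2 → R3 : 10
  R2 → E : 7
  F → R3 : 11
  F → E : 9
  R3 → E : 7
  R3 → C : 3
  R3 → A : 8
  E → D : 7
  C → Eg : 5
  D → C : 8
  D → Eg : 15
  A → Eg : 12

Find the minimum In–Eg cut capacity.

Augment In→Core→R3→C→Eg: bottleneck 2, flow now 2.
Augment In→R2→R3→C→Eg: bottleneck 1, flow now 3.
Augment In→R2→R3→A→Eg: bottleneck 8, flow now 11.
Augment In→F→E→D→Eg: bottleneck 7, flow now 18.
No augmenting path remains; maximum flow = 18.
By max-flow min-cut, the minimum cut capacity equals the max flow.
In the residual graph, reachable from In: {In, Core, R2, F, R3, E}.
Min-cut edges: R3→C (3), R3→A (8), E→D (7); capacity 3 + 8 + 7 = 18.

18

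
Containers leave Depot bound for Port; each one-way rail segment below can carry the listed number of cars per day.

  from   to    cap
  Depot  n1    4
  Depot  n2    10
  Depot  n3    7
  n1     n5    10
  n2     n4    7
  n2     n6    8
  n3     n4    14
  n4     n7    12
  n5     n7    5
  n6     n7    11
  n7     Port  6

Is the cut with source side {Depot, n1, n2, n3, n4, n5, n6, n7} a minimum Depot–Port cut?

Yes — it is a minimum cut (capacity 6).

Given cut capacity: 6 = 6.
Augment Depot→n1→n5→n7→Port: bottleneck 4, flow now 4.
Augment Depot→n2→n4→n7→Port: bottleneck 2, flow now 6.
No augmenting path remains; maximum flow = 6.
Cut capacity 6 equals the max flow, so it is a minimum cut.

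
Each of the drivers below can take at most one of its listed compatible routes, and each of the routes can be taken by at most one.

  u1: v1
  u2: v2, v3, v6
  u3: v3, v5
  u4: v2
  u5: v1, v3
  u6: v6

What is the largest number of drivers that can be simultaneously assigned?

5

Unit-capacity flow: source→left, listed edges, right→sink; max matching = max flow.
Augmenting path u1→v1 (+1); matched 1.
Augmenting path u2→v2 (+1); matched 2.
Augmenting path u3→v3 (+1); matched 3.
Augmenting path u6→v6 (+1); matched 4.
Augmenting path u5→v3→u3→v5 (+1); matched 5.
No augmenting path remains; maximum matching = 5.
König certificate: {u3, v1, v2, v3, v6} is a vertex cover of size 5 (every listed pair touches it), so no matching can be larger.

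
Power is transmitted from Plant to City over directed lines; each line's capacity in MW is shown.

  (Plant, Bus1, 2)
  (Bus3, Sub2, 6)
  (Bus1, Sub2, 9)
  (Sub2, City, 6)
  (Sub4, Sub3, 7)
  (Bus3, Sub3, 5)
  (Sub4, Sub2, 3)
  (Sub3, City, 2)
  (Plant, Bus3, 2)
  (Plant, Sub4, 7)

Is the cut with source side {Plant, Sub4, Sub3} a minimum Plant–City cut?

No — its capacity is 9, but the minimum cut has capacity 8.

Given cut capacity: 2 + 2 + 3 + 2 = 9.
Augment Plant→Sub4→Sub3→City: bottleneck 2, flow now 2.
Augment Plant→Sub4→Sub2→City: bottleneck 3, flow now 5.
Augment Plant→Bus3→Sub2→City: bottleneck 2, flow now 7.
Augment Plant→Bus1→Sub2→City: bottleneck 1, flow now 8.
No augmenting path remains; maximum flow = 8.
In the residual graph, reachable from Plant: {Plant, Sub4, Bus3, Bus1, Sub3, Sub2}.
Min-cut edges: Sub3→City (2), Sub2→City (6); capacity 2 + 6 = 8.
Cut capacity 9 exceeds the max flow 8, so it is not minimum.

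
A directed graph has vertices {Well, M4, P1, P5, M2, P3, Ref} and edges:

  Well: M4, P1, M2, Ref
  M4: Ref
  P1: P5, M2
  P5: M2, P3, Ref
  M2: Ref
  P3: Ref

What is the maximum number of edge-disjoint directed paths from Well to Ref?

Assign every edge capacity 1; by Menger, the answer equals the max flow.
Path Well→Ref (+1); total 1.
Path Well→M4→Ref (+1); total 2.
Path Well→M2→Ref (+1); total 3.
Path Well→P1→P5→Ref (+1); total 4.
No residual Well→Ref path; max flow = 4.
Certifying cut of size 4: {Well→M2, Well→M4, Well→P1, Well→Ref}.

4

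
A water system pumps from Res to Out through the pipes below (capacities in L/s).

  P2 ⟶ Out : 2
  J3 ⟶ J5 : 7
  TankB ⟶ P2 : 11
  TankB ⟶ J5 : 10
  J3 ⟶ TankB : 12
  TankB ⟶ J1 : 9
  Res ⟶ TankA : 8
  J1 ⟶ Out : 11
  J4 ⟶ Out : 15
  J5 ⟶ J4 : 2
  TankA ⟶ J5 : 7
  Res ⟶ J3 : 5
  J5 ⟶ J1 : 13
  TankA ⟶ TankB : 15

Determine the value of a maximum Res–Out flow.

Augment Res→TankA→TankB→P2→Out: bottleneck 2, flow now 2.
Augment Res→TankA→TankB→J1→Out: bottleneck 6, flow now 8.
Augment Res→J3→TankB→J1→Out: bottleneck 3, flow now 11.
Augment Res→J3→J5→J1→Out: bottleneck 2, flow now 13.
No augmenting path remains; maximum flow = 13.
In the residual graph, reachable from Res: {Res}.
Min-cut edges: Res→TankA (8), Res→J3 (5); capacity 8 + 5 = 13.
This cut is saturated, so no flow can exceed 13.

13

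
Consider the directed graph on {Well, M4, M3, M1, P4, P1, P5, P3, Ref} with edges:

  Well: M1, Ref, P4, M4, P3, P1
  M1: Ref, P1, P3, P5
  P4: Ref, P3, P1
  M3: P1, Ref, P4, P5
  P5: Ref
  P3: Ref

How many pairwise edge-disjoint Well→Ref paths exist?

4

Assign every edge capacity 1; by Menger, the answer equals the max flow.
Path Well→Ref (+1); total 1.
Path Well→M1→Ref (+1); total 2.
Path Well→P4→Ref (+1); total 3.
Path Well→P3→Ref (+1); total 4.
No residual Well→Ref path; max flow = 4.
Certifying cut of size 4: {Well→M1, Well→P3, Well→P4, Well→Ref}.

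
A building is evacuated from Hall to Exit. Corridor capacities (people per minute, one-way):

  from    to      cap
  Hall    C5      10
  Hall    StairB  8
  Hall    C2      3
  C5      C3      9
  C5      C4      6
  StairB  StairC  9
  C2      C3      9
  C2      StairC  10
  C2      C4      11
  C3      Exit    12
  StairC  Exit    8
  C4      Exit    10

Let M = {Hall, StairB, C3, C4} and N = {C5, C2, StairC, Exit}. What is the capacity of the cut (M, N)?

Edges leaving {Hall, StairB, C3, C4}: Hall→C5 (10), Hall→C2 (3), StairB→StairC (9), C3→Exit (12), C4→Exit (10).
Cut capacity = 10 + 3 + 9 + 12 + 10 = 44.

44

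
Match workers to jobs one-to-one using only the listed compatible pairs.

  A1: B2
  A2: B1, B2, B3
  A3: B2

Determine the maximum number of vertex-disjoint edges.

Unit-capacity flow: source→left, listed edges, right→sink; max matching = max flow.
Augmenting path A1→B2 (+1); matched 1.
Augmenting path A2→B1 (+1); matched 2.
No augmenting path remains; maximum matching = 2.
König certificate: {A2, B2} is a vertex cover of size 2 (every listed pair touches it), so no matching can be larger.

2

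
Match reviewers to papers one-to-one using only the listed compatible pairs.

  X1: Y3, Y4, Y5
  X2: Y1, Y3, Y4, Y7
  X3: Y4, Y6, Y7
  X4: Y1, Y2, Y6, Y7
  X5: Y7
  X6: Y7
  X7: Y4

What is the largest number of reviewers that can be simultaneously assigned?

6

Unit-capacity flow: source→left, listed edges, right→sink; max matching = max flow.
Augmenting path X1→Y3 (+1); matched 1.
Augmenting path X2→Y1 (+1); matched 2.
Augmenting path X3→Y4 (+1); matched 3.
Augmenting path X4→Y2 (+1); matched 4.
Augmenting path X5→Y7 (+1); matched 5.
Augmenting path X7→Y4→X3→Y6 (+1); matched 6.
No augmenting path remains; maximum matching = 6.
König certificate: {X1, X2, X3, X4, X7, Y7} is a vertex cover of size 6 (every listed pair touches it), so no matching can be larger.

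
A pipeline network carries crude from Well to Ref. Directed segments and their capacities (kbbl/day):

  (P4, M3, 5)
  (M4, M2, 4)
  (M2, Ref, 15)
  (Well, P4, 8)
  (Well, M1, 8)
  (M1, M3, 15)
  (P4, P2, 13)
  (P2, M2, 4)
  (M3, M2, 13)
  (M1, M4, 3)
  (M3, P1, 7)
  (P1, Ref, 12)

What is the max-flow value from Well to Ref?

16

Augment Well→P4→M3→P1→Ref: bottleneck 5, flow now 5.
Augment Well→P4→P2→M2→Ref: bottleneck 3, flow now 8.
Augment Well→M1→M4→M2→Ref: bottleneck 3, flow now 11.
Augment Well→M1→M3→P1→Ref: bottleneck 2, flow now 13.
Augment Well→M1→M3→M2→Ref: bottleneck 3, flow now 16.
No augmenting path remains; maximum flow = 16.
In the residual graph, reachable from Well: {Well}.
Min-cut edges: Well→P4 (8), Well→M1 (8); capacity 8 + 8 = 16.
This cut is saturated, so no flow can exceed 16.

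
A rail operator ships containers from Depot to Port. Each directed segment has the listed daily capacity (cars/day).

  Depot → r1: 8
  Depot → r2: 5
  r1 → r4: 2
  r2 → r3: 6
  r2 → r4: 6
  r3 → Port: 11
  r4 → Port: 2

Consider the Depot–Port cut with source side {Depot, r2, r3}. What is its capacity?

Edges leaving {Depot, r2, r3}: Depot→r1 (8), r2→r4 (6), r3→Port (11).
Cut capacity = 8 + 6 + 11 = 25.

25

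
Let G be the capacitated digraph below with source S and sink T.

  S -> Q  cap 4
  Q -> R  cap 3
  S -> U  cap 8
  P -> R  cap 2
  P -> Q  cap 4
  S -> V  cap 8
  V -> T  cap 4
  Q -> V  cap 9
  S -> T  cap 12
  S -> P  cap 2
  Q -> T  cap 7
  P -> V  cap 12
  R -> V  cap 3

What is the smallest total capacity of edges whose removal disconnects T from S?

Augment S→T: bottleneck 12, flow now 12.
Augment S→Q→T: bottleneck 4, flow now 16.
Augment S→V→T: bottleneck 4, flow now 20.
Augment S→P→Q→T: bottleneck 2, flow now 22.
No augmenting path remains; maximum flow = 22.
By max-flow min-cut, the minimum cut capacity equals the max flow.
In the residual graph, reachable from S: {S, U, V}.
Min-cut edges: S→P (2), S→Q (4), S→T (12), V→T (4); capacity 2 + 4 + 12 + 4 = 22.

22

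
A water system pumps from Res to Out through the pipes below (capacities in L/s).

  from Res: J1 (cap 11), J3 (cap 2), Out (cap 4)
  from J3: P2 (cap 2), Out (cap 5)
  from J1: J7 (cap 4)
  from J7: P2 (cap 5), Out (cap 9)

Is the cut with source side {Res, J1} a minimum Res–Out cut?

Given cut capacity: 2 + 4 + 4 = 10.
Augment Res→Out: bottleneck 4, flow now 4.
Augment Res→J3→Out: bottleneck 2, flow now 6.
Augment Res→J1→J7→Out: bottleneck 4, flow now 10.
No augmenting path remains; maximum flow = 10.
Cut capacity 10 equals the max flow, so it is a minimum cut.

Yes — it is a minimum cut (capacity 10).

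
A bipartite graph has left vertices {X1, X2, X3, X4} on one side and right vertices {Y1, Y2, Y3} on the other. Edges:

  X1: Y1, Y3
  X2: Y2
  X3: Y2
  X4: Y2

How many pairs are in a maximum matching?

2

Unit-capacity flow: source→left, listed edges, right→sink; max matching = max flow.
Augmenting path X1→Y1 (+1); matched 1.
Augmenting path X2→Y2 (+1); matched 2.
No augmenting path remains; maximum matching = 2.
König certificate: {X1, Y2} is a vertex cover of size 2 (every listed pair touches it), so no matching can be larger.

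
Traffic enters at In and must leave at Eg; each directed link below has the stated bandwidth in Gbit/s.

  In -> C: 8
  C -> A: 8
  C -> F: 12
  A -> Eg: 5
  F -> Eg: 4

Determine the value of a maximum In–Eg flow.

8

Augment In→C→A→Eg: bottleneck 5, flow now 5.
Augment In→C→F→Eg: bottleneck 3, flow now 8.
No augmenting path remains; maximum flow = 8.
In the residual graph, reachable from In: {In}.
Min-cut edges: In→C (8); capacity 8 = 8.
This cut is saturated, so no flow can exceed 8.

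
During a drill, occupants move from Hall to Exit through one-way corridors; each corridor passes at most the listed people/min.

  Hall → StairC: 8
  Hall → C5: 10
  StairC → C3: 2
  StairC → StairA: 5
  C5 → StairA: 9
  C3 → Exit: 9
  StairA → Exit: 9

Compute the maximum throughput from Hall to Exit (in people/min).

11

Augment Hall→StairC→C3→Exit: bottleneck 2, flow now 2.
Augment Hall→StairC→StairA→Exit: bottleneck 5, flow now 7.
Augment Hall→C5→StairA→Exit: bottleneck 4, flow now 11.
No augmenting path remains; maximum flow = 11.
In the residual graph, reachable from Hall: {Hall, StairC, C5, StairA}.
Min-cut edges: StairC→C3 (2), StairA→Exit (9); capacity 2 + 9 = 11.
This cut is saturated, so no flow can exceed 11.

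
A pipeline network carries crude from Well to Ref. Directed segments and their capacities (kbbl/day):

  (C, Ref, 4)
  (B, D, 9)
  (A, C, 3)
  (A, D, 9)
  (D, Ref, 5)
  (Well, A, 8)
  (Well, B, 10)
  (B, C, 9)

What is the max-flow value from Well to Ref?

Augment Well→A→C→Ref: bottleneck 3, flow now 3.
Augment Well→A→D→Ref: bottleneck 5, flow now 8.
Augment Well→B→C→Ref: bottleneck 1, flow now 9.
No augmenting path remains; maximum flow = 9.
In the residual graph, reachable from Well: {Well, A, B, C, D}.
Min-cut edges: C→Ref (4), D→Ref (5); capacity 4 + 5 = 9.
This cut is saturated, so no flow can exceed 9.

9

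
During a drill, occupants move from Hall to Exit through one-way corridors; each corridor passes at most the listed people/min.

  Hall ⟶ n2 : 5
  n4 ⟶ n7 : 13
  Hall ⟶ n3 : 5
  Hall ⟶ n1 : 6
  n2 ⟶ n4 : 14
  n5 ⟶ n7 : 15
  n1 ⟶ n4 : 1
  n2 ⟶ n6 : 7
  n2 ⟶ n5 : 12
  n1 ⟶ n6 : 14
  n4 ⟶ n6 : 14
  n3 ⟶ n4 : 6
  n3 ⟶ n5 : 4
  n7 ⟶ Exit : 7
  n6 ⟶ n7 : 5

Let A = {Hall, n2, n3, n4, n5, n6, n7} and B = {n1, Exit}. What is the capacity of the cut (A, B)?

13

Edges leaving {Hall, n2, n3, n4, n5, n6, n7}: Hall→n1 (6), n7→Exit (7).
Cut capacity = 6 + 7 = 13.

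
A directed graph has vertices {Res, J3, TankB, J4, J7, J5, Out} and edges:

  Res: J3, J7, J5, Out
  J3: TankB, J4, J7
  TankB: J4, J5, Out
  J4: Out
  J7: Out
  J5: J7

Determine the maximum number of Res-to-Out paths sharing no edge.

3

Assign every edge capacity 1; by Menger, the answer equals the max flow.
Path Res→Out (+1); total 1.
Path Res→J7→Out (+1); total 2.
Path Res→J3→TankB→Out (+1); total 3.
No residual Res→Out path; max flow = 3.
Certifying cut of size 3: {J7→Out, Res→J3, Res→Out}.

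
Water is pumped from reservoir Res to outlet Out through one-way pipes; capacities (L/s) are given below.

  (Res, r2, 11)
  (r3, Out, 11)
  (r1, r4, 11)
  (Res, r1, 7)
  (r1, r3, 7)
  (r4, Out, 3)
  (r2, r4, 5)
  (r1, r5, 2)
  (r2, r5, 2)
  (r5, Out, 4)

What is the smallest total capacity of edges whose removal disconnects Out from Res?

12

Augment Res→r1→r3→Out: bottleneck 7, flow now 7.
Augment Res→r2→r4→Out: bottleneck 3, flow now 10.
Augment Res→r2→r5→Out: bottleneck 2, flow now 12.
No augmenting path remains; maximum flow = 12.
By max-flow min-cut, the minimum cut capacity equals the max flow.
In the residual graph, reachable from Res: {Res, r2, r4}.
Min-cut edges: Res→r1 (7), r2→r5 (2), r4→Out (3); capacity 7 + 2 + 3 = 12.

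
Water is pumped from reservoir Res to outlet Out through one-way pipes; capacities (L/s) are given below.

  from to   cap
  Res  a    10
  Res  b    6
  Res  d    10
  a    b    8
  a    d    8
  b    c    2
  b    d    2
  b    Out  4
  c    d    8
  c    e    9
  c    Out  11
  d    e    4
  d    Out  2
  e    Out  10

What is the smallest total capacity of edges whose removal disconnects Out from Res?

12

Augment Res→b→Out: bottleneck 4, flow now 4.
Augment Res→d→Out: bottleneck 2, flow now 6.
Augment Res→b→c→Out: bottleneck 2, flow now 8.
Augment Res→d→e→Out: bottleneck 4, flow now 12.
No augmenting path remains; maximum flow = 12.
By max-flow min-cut, the minimum cut capacity equals the max flow.
In the residual graph, reachable from Res: {Res, a, b, d}.
Min-cut edges: b→c (2), b→Out (4), d→e (4), d→Out (2); capacity 2 + 4 + 4 + 2 = 12.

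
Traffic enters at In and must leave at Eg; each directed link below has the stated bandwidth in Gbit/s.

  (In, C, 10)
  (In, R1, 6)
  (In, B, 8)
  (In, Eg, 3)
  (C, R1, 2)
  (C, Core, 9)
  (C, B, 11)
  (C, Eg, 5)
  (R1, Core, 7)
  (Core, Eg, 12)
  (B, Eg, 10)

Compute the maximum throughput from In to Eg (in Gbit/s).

27

Augment In→Eg: bottleneck 3, flow now 3.
Augment In→C→Eg: bottleneck 5, flow now 8.
Augment In→B→Eg: bottleneck 8, flow now 16.
Augment In→C→Core→Eg: bottleneck 5, flow now 21.
Augment In→R1→Core→Eg: bottleneck 6, flow now 27.
No augmenting path remains; maximum flow = 27.
In the residual graph, reachable from In: {In}.
Min-cut edges: In→C (10), In→R1 (6), In→B (8), In→Eg (3); capacity 10 + 6 + 8 + 3 = 27.
This cut is saturated, so no flow can exceed 27.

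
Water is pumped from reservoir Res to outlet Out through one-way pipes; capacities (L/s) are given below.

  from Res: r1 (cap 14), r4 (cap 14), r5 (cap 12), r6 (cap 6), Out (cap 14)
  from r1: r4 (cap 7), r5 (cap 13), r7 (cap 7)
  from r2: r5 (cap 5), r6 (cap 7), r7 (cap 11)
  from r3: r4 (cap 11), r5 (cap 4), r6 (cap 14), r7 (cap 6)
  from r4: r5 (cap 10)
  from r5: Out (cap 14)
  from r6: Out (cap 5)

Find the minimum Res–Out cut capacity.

33

Augment Res→Out: bottleneck 14, flow now 14.
Augment Res→r5→Out: bottleneck 12, flow now 26.
Augment Res→r6→Out: bottleneck 5, flow now 31.
Augment Res→r1→r5→Out: bottleneck 2, flow now 33.
No augmenting path remains; maximum flow = 33.
By max-flow min-cut, the minimum cut capacity equals the max flow.
In the residual graph, reachable from Res: {Res, r1, r4, r5, r6, r7}.
Min-cut edges: Res→Out (14), r5→Out (14), r6→Out (5); capacity 14 + 14 + 5 = 33.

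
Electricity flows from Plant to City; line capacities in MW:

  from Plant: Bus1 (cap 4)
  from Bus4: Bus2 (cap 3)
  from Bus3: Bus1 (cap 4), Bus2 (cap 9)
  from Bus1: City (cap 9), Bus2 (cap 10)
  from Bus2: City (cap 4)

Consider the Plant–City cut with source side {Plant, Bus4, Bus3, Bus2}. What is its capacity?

12

Edges leaving {Plant, Bus4, Bus3, Bus2}: Plant→Bus1 (4), Bus3→Bus1 (4), Bus2→City (4).
Cut capacity = 4 + 4 + 4 = 12.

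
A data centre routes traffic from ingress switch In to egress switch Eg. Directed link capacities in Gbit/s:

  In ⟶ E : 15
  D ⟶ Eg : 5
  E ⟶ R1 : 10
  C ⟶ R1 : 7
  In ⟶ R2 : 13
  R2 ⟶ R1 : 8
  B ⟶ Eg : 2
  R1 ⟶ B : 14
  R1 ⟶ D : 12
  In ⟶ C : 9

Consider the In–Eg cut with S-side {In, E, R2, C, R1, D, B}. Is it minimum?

Yes — it is a minimum cut (capacity 7).

Given cut capacity: 5 + 2 = 7.
Augment In→E→R1→D→Eg: bottleneck 5, flow now 5.
Augment In→E→R1→B→Eg: bottleneck 2, flow now 7.
No augmenting path remains; maximum flow = 7.
Cut capacity 7 equals the max flow, so it is a minimum cut.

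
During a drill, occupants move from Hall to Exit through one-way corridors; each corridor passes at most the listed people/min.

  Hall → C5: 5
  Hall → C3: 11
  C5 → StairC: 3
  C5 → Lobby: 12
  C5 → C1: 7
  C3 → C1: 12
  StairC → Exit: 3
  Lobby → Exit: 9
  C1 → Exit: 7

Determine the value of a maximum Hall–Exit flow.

12

Augment Hall→C5→StairC→Exit: bottleneck 3, flow now 3.
Augment Hall→C5→Lobby→Exit: bottleneck 2, flow now 5.
Augment Hall→C3→C1→Exit: bottleneck 7, flow now 12.
No augmenting path remains; maximum flow = 12.
In the residual graph, reachable from Hall: {Hall, C3, C1}.
Min-cut edges: Hall→C5 (5), C1→Exit (7); capacity 5 + 7 = 12.
This cut is saturated, so no flow can exceed 12.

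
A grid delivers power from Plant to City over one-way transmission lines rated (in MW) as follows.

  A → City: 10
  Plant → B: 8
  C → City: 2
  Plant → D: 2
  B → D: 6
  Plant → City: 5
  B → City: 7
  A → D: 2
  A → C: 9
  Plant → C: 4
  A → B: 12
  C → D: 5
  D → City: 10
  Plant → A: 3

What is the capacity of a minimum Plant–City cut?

22

Augment Plant→City: bottleneck 5, flow now 5.
Augment Plant→A→City: bottleneck 3, flow now 8.
Augment Plant→B→City: bottleneck 7, flow now 15.
Augment Plant→C→City: bottleneck 2, flow now 17.
Augment Plant→D→City: bottleneck 2, flow now 19.
Augment Plant→B→D→City: bottleneck 1, flow now 20.
Augment Plant→C→D→City: bottleneck 2, flow now 22.
No augmenting path remains; maximum flow = 22.
By max-flow min-cut, the minimum cut capacity equals the max flow.
In the residual graph, reachable from Plant: {Plant}.
Min-cut edges: Plant→A (3), Plant→B (8), Plant→C (4), Plant→D (2), Plant→City (5); capacity 3 + 8 + 4 + 2 + 5 = 22.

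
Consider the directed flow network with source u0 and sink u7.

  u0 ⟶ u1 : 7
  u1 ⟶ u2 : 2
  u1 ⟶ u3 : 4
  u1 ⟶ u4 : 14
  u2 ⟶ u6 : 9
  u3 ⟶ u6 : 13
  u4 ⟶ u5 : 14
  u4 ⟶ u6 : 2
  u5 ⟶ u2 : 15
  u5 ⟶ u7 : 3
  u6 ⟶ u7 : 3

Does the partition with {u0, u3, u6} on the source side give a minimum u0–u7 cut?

Given cut capacity: 7 + 3 = 10.
Augment u0→u1→u2→u6→u7: bottleneck 2, flow now 2.
Augment u0→u1→u3→u6→u7: bottleneck 1, flow now 3.
Augment u0→u1→u4→u5→u7: bottleneck 3, flow now 6.
No augmenting path remains; maximum flow = 6.
In the residual graph, reachable from u0: {u0, u1, u2, u3, u4, u5, u6}.
Min-cut edges: u5→u7 (3), u6→u7 (3); capacity 3 + 3 = 6.
Cut capacity 10 exceeds the max flow 6, so it is not minimum.

No — its capacity is 10, but the minimum cut has capacity 6.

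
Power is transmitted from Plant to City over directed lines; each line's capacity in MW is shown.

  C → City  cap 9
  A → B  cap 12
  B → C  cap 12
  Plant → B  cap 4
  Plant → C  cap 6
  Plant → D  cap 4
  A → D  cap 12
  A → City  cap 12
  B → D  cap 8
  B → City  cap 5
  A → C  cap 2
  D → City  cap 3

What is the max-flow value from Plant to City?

Augment Plant→B→City: bottleneck 4, flow now 4.
Augment Plant→C→City: bottleneck 6, flow now 10.
Augment Plant→D→City: bottleneck 3, flow now 13.
No augmenting path remains; maximum flow = 13.
In the residual graph, reachable from Plant: {Plant, D}.
Min-cut edges: Plant→B (4), Plant→C (6), D→City (3); capacity 4 + 6 + 3 = 13.
This cut is saturated, so no flow can exceed 13.

13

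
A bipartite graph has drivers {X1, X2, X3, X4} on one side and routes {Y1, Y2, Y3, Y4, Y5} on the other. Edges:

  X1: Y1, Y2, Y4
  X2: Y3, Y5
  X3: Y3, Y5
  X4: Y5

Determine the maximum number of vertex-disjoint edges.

3

Unit-capacity flow: source→left, listed edges, right→sink; max matching = max flow.
Augmenting path X1→Y1 (+1); matched 1.
Augmenting path X2→Y3 (+1); matched 2.
Augmenting path X3→Y5 (+1); matched 3.
No augmenting path remains; maximum matching = 3.
König certificate: {X1, Y3, Y5} is a vertex cover of size 3 (every listed pair touches it), so no matching can be larger.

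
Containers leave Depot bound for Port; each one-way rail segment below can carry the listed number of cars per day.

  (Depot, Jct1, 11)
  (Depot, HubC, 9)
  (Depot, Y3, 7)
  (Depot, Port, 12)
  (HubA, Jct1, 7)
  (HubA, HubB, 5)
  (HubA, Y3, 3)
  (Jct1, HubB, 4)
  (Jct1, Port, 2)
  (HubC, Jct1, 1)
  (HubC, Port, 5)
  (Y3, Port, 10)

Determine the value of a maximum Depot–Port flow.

Augment Depot→Port: bottleneck 12, flow now 12.
Augment Depot→Jct1→Port: bottleneck 2, flow now 14.
Augment Depot→HubC→Port: bottleneck 5, flow now 19.
Augment Depot→Y3→Port: bottleneck 7, flow now 26.
No augmenting path remains; maximum flow = 26.
In the residual graph, reachable from Depot: {Depot, Jct1, HubC, HubB}.
Min-cut edges: Depot→Y3 (7), Depot→Port (12), Jct1→Port (2), HubC→Port (5); capacity 7 + 12 + 2 + 5 = 26.
This cut is saturated, so no flow can exceed 26.

26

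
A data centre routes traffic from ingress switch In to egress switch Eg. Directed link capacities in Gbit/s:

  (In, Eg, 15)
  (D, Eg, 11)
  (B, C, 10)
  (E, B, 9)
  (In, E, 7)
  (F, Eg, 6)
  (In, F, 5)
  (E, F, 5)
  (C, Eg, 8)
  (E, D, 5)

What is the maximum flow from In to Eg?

Augment In→Eg: bottleneck 15, flow now 15.
Augment In→F→Eg: bottleneck 5, flow now 20.
Augment In→E→F→Eg: bottleneck 1, flow now 21.
Augment In→E→D→Eg: bottleneck 5, flow now 26.
Augment In→E→B→C→Eg: bottleneck 1, flow now 27.
No augmenting path remains; maximum flow = 27.
In the residual graph, reachable from In: {In}.
Min-cut edges: In→E (7), In→F (5), In→Eg (15); capacity 7 + 5 + 15 = 27.
This cut is saturated, so no flow can exceed 27.

27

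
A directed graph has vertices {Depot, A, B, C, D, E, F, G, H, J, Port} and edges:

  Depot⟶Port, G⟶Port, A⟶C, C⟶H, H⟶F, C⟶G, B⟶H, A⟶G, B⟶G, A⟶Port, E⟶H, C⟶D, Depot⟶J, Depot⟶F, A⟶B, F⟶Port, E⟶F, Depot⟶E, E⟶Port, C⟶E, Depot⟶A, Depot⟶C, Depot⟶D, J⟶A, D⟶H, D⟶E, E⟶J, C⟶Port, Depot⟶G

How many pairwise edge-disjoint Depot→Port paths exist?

Assign every edge capacity 1; by Menger, the answer equals the max flow.
Path Depot→Port (+1); total 1.
Path Depot→A→Port (+1); total 2.
Path Depot→C→Port (+1); total 3.
Path Depot→E→Port (+1); total 4.
Path Depot→F→Port (+1); total 5.
Path Depot→G→Port (+1); total 6.
No residual Depot→Port path; max flow = 6.
Certifying cut of size 6: {A→Port, C→Port, Depot→Port, E→Port, F→Port, G→Port}.

6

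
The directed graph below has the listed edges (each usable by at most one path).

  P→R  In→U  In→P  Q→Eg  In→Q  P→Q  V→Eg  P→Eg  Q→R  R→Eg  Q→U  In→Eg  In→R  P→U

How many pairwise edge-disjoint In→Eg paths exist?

Assign every edge capacity 1; by Menger, the answer equals the max flow.
Path In→Eg (+1); total 1.
Path In→P→Eg (+1); total 2.
Path In→Q→Eg (+1); total 3.
Path In→R→Eg (+1); total 4.
No residual In→Eg path; max flow = 4.
Certifying cut of size 4: {In→Eg, In→P, In→Q, In→R}.

4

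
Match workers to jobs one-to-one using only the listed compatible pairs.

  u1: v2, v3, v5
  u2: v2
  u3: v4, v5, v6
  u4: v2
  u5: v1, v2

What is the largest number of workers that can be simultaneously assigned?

4

Unit-capacity flow: source→left, listed edges, right→sink; max matching = max flow.
Augmenting path u1→v2 (+1); matched 1.
Augmenting path u3→v4 (+1); matched 2.
Augmenting path u5→v1 (+1); matched 3.
Augmenting path u2→v2→u1→v3 (+1); matched 4.
No augmenting path remains; maximum matching = 4.
König certificate: {u1, u3, u5, v2} is a vertex cover of size 4 (every listed pair touches it), so no matching can be larger.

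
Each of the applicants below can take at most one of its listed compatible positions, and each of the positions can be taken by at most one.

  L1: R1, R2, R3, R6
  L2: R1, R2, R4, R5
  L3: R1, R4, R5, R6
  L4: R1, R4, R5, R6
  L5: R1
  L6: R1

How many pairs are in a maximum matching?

5

Unit-capacity flow: source→left, listed edges, right→sink; max matching = max flow.
Augmenting path L1→R1 (+1); matched 1.
Augmenting path L2→R2 (+1); matched 2.
Augmenting path L3→R4 (+1); matched 3.
Augmenting path L4→R5 (+1); matched 4.
Augmenting path L5→R1→L1→R3 (+1); matched 5.
No augmenting path remains; maximum matching = 5.
König certificate: {L1, L2, L3, L4, R1} is a vertex cover of size 5 (every listed pair touches it), so no matching can be larger.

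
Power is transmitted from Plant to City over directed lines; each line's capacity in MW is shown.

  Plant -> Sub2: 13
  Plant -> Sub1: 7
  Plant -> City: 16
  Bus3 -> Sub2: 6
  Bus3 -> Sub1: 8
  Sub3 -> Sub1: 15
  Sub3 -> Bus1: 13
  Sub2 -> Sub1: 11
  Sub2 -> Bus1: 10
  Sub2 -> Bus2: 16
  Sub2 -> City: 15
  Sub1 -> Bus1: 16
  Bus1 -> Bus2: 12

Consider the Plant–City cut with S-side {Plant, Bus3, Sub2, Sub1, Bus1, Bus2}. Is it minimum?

No — its capacity is 31, but the minimum cut has capacity 29.

Given cut capacity: 16 + 15 = 31.
Augment Plant→City: bottleneck 16, flow now 16.
Augment Plant→Sub2→City: bottleneck 13, flow now 29.
No augmenting path remains; maximum flow = 29.
In the residual graph, reachable from Plant: {Plant, Sub1, Bus1, Bus2}.
Min-cut edges: Plant→Sub2 (13), Plant→City (16); capacity 13 + 16 = 29.
Cut capacity 31 exceeds the max flow 29, so it is not minimum.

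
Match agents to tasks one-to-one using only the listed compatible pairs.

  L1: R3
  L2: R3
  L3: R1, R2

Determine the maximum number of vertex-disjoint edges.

Unit-capacity flow: source→left, listed edges, right→sink; max matching = max flow.
Augmenting path L1→R3 (+1); matched 1.
Augmenting path L3→R1 (+1); matched 2.
No augmenting path remains; maximum matching = 2.
König certificate: {L3, R3} is a vertex cover of size 2 (every listed pair touches it), so no matching can be larger.

2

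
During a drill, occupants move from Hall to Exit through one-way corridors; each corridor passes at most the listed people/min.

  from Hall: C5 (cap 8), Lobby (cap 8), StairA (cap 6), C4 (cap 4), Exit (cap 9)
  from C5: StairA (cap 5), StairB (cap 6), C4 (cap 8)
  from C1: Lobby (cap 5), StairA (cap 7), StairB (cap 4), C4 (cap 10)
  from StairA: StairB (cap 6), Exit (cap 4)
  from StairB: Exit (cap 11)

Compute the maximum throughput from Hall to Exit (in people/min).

Augment Hall→Exit: bottleneck 9, flow now 9.
Augment Hall→StairA→Exit: bottleneck 4, flow now 13.
Augment Hall→C5→StairB→Exit: bottleneck 6, flow now 19.
Augment Hall→StairA→StairB→Exit: bottleneck 2, flow now 21.
Augment Hall→C5→StairA→StairB→Exit: bottleneck 2, flow now 23.
No augmenting path remains; maximum flow = 23.
In the residual graph, reachable from Hall: {Hall, Lobby, C4}.
Min-cut edges: Hall→C5 (8), Hall→StairA (6), Hall→Exit (9); capacity 8 + 6 + 9 = 23.
This cut is saturated, so no flow can exceed 23.

23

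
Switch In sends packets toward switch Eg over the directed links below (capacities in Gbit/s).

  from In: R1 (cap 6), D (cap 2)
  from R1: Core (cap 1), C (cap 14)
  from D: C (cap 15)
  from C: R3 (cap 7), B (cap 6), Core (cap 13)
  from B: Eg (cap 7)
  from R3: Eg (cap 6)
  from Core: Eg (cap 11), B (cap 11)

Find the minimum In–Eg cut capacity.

Augment In→R1→Core→Eg: bottleneck 1, flow now 1.
Augment In→R1→C→B→Eg: bottleneck 5, flow now 6.
Augment In→D→C→B→Eg: bottleneck 1, flow now 7.
Augment In→D→C→R3→Eg: bottleneck 1, flow now 8.
No augmenting path remains; maximum flow = 8.
By max-flow min-cut, the minimum cut capacity equals the max flow.
In the residual graph, reachable from In: {In}.
Min-cut edges: In→R1 (6), In→D (2); capacity 6 + 2 = 8.

8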